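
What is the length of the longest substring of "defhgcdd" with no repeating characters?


Input: "defhgcdd"
Sliding window (track last position of each char):
  Position 0 ('d'): window [0,0] length 1 -- new best
  Position 1 ('e'): window [0,1] length 2 -- new best
  Position 2 ('f'): window [0,2] length 3 -- new best
  Position 3 ('h'): window [0,3] length 4 -- new best
  Position 4 ('g'): window [0,4] length 5 -- new best
  Position 5 ('c'): window [0,5] length 6 -- new best
  Position 6 ('d'): repeat (last at 0), move window start to 1
  Position 6 ('d'): window [1,6] length 6
  Position 7 ('d'): repeat (last at 6), move window start to 7
  Position 7 ('d'): window [7,7] length 1
Longest substring with no repeats: "defhgc" with length 6

6


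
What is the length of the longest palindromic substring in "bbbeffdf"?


Input: "bbbeffdf"
Checking substrings for palindromes:
  [0:3] "bbb" (len 3) => palindrome
  [5:8] "fdf" (len 3) => palindrome
  [0:2] "bb" (len 2) => palindrome
  [1:3] "bb" (len 2) => palindrome
  [4:6] "ff" (len 2) => palindrome
Longest palindromic substring: "bbb" with length 3

3


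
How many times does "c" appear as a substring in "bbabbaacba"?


Searching for "c" in "bbabbaacba"
Scanning each position:
  Position 0: "b" => no
  Position 1: "b" => no
  Position 2: "a" => no
  Position 3: "b" => no
  Position 4: "b" => no
  Position 5: "a" => no
  Position 6: "a" => no
  Position 7: "c" => MATCH
  Position 8: "b" => no
  Position 9: "a" => no
Total occurrences: 1

1


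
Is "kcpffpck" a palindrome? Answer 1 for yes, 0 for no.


Input: kcpffpck
Reversed: kcpffpck
  Compare pos 0 ('k') with pos 7 ('k'): match
  Compare pos 1 ('c') with pos 6 ('c'): match
  Compare pos 2 ('p') with pos 5 ('p'): match
  Compare pos 3 ('f') with pos 4 ('f'): match
Result: palindrome

1


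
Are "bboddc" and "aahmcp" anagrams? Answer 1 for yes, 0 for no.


Strings: "bboddc", "aahmcp"
Sorted first:  bbcddo
Sorted second: aachmp
Differ at position 0: 'b' vs 'a' => not anagrams

0


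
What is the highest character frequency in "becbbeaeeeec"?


Input: becbbeaeeeec
Character counts:
  'a': 1
  'b': 3
  'c': 2
  'e': 6
Maximum frequency: 6

6


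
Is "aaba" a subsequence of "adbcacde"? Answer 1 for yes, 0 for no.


Check if "aaba" is a subsequence of "adbcacde"
Greedy scan:
  Position 0 ('a'): matches sub[0] = 'a'
  Position 1 ('d'): no match needed
  Position 2 ('b'): no match needed
  Position 3 ('c'): no match needed
  Position 4 ('a'): matches sub[1] = 'a'
  Position 5 ('c'): no match needed
  Position 6 ('d'): no match needed
  Position 7 ('e'): no match needed
Only matched 2/4 characters => not a subsequence

0


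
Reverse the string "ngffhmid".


Input: ngffhmid
Reading characters right to left:
  Position 7: 'd'
  Position 6: 'i'
  Position 5: 'm'
  Position 4: 'h'
  Position 3: 'f'
  Position 2: 'f'
  Position 1: 'g'
  Position 0: 'n'
Reversed: dimhffgn

dimhffgn


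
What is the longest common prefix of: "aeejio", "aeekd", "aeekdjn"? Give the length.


Words: aeejio, aeekd, aeekdjn
  Position 0: all 'a' => match
  Position 1: all 'e' => match
  Position 2: all 'e' => match
  Position 3: ('j', 'k', 'k') => mismatch, stop
LCP = "aee" (length 3)

3


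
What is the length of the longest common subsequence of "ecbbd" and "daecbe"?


LCS of "ecbbd" and "daecbe"
DP table:
           d    a    e    c    b    e
      0    0    0    0    0    0    0
  e   0    0    0    1    1    1    1
  c   0    0    0    1    2    2    2
  b   0    0    0    1    2    3    3
  b   0    0    0    1    2    3    3
  d   0    1    1    1    2    3    3
LCS length = dp[5][6] = 3

3


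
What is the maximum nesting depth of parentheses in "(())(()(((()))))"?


Input: "(())(()(((()))))"
Tracking depth:
  Position 0 '(': depth becomes 1
  Position 1 '(': depth becomes 2
  Position 2 ')': depth becomes 1
  Position 3 ')': depth becomes 0
  Position 4 '(': depth becomes 1
  Position 5 '(': depth becomes 2
  Position 6 ')': depth becomes 1
  Position 7 '(': depth becomes 2
  Position 8 '(': depth becomes 3
  Position 9 '(': depth becomes 4
  Position 10 '(': depth becomes 5
  Position 11 ')': depth becomes 4
  Position 12 ')': depth becomes 3
  Position 13 ')': depth becomes 2
  Position 14 ')': depth becomes 1
  Position 15 ')': depth becomes 0
Maximum depth reached: 5

5


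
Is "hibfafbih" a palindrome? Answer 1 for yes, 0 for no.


Input: hibfafbih
Reversed: hibfafbih
  Compare pos 0 ('h') with pos 8 ('h'): match
  Compare pos 1 ('i') with pos 7 ('i'): match
  Compare pos 2 ('b') with pos 6 ('b'): match
  Compare pos 3 ('f') with pos 5 ('f'): match
Result: palindrome

1


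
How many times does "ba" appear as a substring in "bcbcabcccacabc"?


Searching for "ba" in "bcbcabcccacabc"
Scanning each position:
  Position 0: "bc" => no
  Position 1: "cb" => no
  Position 2: "bc" => no
  Position 3: "ca" => no
  Position 4: "ab" => no
  Position 5: "bc" => no
  Position 6: "cc" => no
  Position 7: "cc" => no
  Position 8: "ca" => no
  Position 9: "ac" => no
  Position 10: "ca" => no
  Position 11: "ab" => no
  Position 12: "bc" => no
Total occurrences: 0

0


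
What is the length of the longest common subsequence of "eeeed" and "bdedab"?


LCS of "eeeed" and "bdedab"
DP table:
           b    d    e    d    a    b
      0    0    0    0    0    0    0
  e   0    0    0    1    1    1    1
  e   0    0    0    1    1    1    1
  e   0    0    0    1    1    1    1
  e   0    0    0    1    1    1    1
  d   0    0    1    1    2    2    2
LCS length = dp[5][6] = 2

2


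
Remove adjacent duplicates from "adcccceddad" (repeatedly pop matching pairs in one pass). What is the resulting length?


Input: adcccceddad
Stack-based adjacent duplicate removal:
  Read 'a': push. Stack: a
  Read 'd': push. Stack: ad
  Read 'c': push. Stack: adc
  Read 'c': matches stack top 'c' => pop. Stack: ad
  Read 'c': push. Stack: adc
  Read 'c': matches stack top 'c' => pop. Stack: ad
  Read 'e': push. Stack: ade
  Read 'd': push. Stack: aded
  Read 'd': matches stack top 'd' => pop. Stack: ade
  Read 'a': push. Stack: adea
  Read 'd': push. Stack: adead
Final stack: "adead" (length 5)

5


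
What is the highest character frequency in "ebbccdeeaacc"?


Input: ebbccdeeaacc
Character counts:
  'a': 2
  'b': 2
  'c': 4
  'd': 1
  'e': 3
Maximum frequency: 4

4


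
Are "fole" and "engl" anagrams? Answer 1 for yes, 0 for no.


Strings: "fole", "engl"
Sorted first:  eflo
Sorted second: egln
Differ at position 1: 'f' vs 'g' => not anagrams

0


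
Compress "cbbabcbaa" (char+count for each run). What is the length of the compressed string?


Input: cbbabcbaa
Runs:
  'c' x 1 => "c1"
  'b' x 2 => "b2"
  'a' x 1 => "a1"
  'b' x 1 => "b1"
  'c' x 1 => "c1"
  'b' x 1 => "b1"
  'a' x 2 => "a2"
Compressed: "c1b2a1b1c1b1a2"
Compressed length: 14

14


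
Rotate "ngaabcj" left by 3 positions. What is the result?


Input: "ngaabcj", rotate left by 3
First 3 characters: "nga"
Remaining characters: "abcj"
Concatenate remaining + first: "abcj" + "nga" = "abcjnga"

abcjnga


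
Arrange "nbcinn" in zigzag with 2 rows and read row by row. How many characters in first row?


Zigzag "nbcinn" into 2 rows:
Placing characters:
  'n' => row 0
  'b' => row 1
  'c' => row 0
  'i' => row 1
  'n' => row 0
  'n' => row 1
Rows:
  Row 0: "ncn"
  Row 1: "bin"
First row length: 3

3


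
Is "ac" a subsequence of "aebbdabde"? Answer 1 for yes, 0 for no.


Check if "ac" is a subsequence of "aebbdabde"
Greedy scan:
  Position 0 ('a'): matches sub[0] = 'a'
  Position 1 ('e'): no match needed
  Position 2 ('b'): no match needed
  Position 3 ('b'): no match needed
  Position 4 ('d'): no match needed
  Position 5 ('a'): no match needed
  Position 6 ('b'): no match needed
  Position 7 ('d'): no match needed
  Position 8 ('e'): no match needed
Only matched 1/2 characters => not a subsequence

0


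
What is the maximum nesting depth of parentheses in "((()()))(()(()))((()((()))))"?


Input: "((()()))(()(()))((()((()))))"
Tracking depth:
  Position 0 '(': depth becomes 1
  Position 1 '(': depth becomes 2
  Position 2 '(': depth becomes 3
  Position 3 ')': depth becomes 2
  Position 4 '(': depth becomes 3
  Position 5 ')': depth becomes 2
  Position 6 ')': depth becomes 1
  Position 7 ')': depth becomes 0
  Position 8 '(': depth becomes 1
  Position 9 '(': depth becomes 2
  Position 10 ')': depth becomes 1
  Position 11 '(': depth becomes 2
  Position 12 '(': depth becomes 3
  Position 13 ')': depth becomes 2
  Position 14 ')': depth becomes 1
  Position 15 ')': depth becomes 0
  Position 16 '(': depth becomes 1
  Position 17 '(': depth becomes 2
  Position 18 '(': depth becomes 3
  Position 19 ')': depth becomes 2
  Position 20 '(': depth becomes 3
  Position 21 '(': depth becomes 4
  Position 22 '(': depth becomes 5
  Position 23 ')': depth becomes 4
  Position 24 ')': depth becomes 3
  Position 25 ')': depth becomes 2
  Position 26 ')': depth becomes 1
  Position 27 ')': depth becomes 0
Maximum depth reached: 5

5


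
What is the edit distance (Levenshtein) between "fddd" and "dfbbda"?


Computing edit distance: "fddd" -> "dfbbda"
DP table:
           d    f    b    b    d    a
      0    1    2    3    4    5    6
  f   1    1    1    2    3    4    5
  d   2    1    2    2    3    3    4
  d   3    2    2    3    3    3    4
  d   4    3    3    3    4    3    4
Edit distance = dp[4][6] = 4

4


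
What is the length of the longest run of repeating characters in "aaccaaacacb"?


Input: "aaccaaacacb"
Scanning for longest run:
  Position 1 ('a'): continues run of 'a', length=2
  Position 2 ('c'): new char, reset run to 1
  Position 3 ('c'): continues run of 'c', length=2
  Position 4 ('a'): new char, reset run to 1
  Position 5 ('a'): continues run of 'a', length=2
  Position 6 ('a'): continues run of 'a', length=3
  Position 7 ('c'): new char, reset run to 1
  Position 8 ('a'): new char, reset run to 1
  Position 9 ('c'): new char, reset run to 1
  Position 10 ('b'): new char, reset run to 1
Longest run: 'a' with length 3

3


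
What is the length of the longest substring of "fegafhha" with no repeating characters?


Input: "fegafhha"
Sliding window (track last position of each char):
  Position 0 ('f'): window [0,0] length 1 -- new best
  Position 1 ('e'): window [0,1] length 2 -- new best
  Position 2 ('g'): window [0,2] length 3 -- new best
  Position 3 ('a'): window [0,3] length 4 -- new best
  Position 4 ('f'): repeat (last at 0), move window start to 1
  Position 4 ('f'): window [1,4] length 4
  Position 5 ('h'): window [1,5] length 5 -- new best
  Position 6 ('h'): repeat (last at 5), move window start to 6
  Position 6 ('h'): window [6,6] length 1
  Position 7 ('a'): window [6,7] length 2
Longest substring with no repeats: "egafh" with length 5

5


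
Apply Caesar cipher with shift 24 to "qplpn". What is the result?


Caesar cipher: shift "qplpn" by 24
  'q' (pos 16) + 24 = pos 14 = 'o'
  'p' (pos 15) + 24 = pos 13 = 'n'
  'l' (pos 11) + 24 = pos 9 = 'j'
  'p' (pos 15) + 24 = pos 13 = 'n'
  'n' (pos 13) + 24 = pos 11 = 'l'
Result: onjnl

onjnl


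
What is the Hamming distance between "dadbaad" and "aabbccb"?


Comparing "dadbaad" and "aabbccb" position by position:
  Position 0: 'd' vs 'a' => differ
  Position 1: 'a' vs 'a' => same
  Position 2: 'd' vs 'b' => differ
  Position 3: 'b' vs 'b' => same
  Position 4: 'a' vs 'c' => differ
  Position 5: 'a' vs 'c' => differ
  Position 6: 'd' vs 'b' => differ
Total differences (Hamming distance): 5

5


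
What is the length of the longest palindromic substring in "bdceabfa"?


Input: "bdceabfa"
Checking substrings for palindromes:
  No multi-char palindromic substrings found
Longest palindromic substring: "b" with length 1

1


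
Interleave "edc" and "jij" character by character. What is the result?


Interleaving "edc" and "jij":
  Position 0: 'e' from first, 'j' from second => "ej"
  Position 1: 'd' from first, 'i' from second => "di"
  Position 2: 'c' from first, 'j' from second => "cj"
Result: ejdicj

ejdicj


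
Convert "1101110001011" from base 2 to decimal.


Input: "1101110001011" in base 2
Positional expansion:
  Digit '1' (value 1) x 2^12 = 4096
  Digit '1' (value 1) x 2^11 = 2048
  Digit '0' (value 0) x 2^10 = 0
  Digit '1' (value 1) x 2^9 = 512
  Digit '1' (value 1) x 2^8 = 256
  Digit '1' (value 1) x 2^7 = 128
  Digit '0' (value 0) x 2^6 = 0
  Digit '0' (value 0) x 2^5 = 0
  Digit '0' (value 0) x 2^4 = 0
  Digit '1' (value 1) x 2^3 = 8
  Digit '0' (value 0) x 2^2 = 0
  Digit '1' (value 1) x 2^1 = 2
  Digit '1' (value 1) x 2^0 = 1
Sum = 7051

7051


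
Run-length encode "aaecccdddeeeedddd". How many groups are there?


Input: aaecccdddeeeedddd
Scanning for consecutive runs:
  Group 1: 'a' x 2 (positions 0-1)
  Group 2: 'e' x 1 (positions 2-2)
  Group 3: 'c' x 3 (positions 3-5)
  Group 4: 'd' x 3 (positions 6-8)
  Group 5: 'e' x 4 (positions 9-12)
  Group 6: 'd' x 4 (positions 13-16)
Total groups: 6

6


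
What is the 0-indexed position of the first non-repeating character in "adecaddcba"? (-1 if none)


Input: adecaddcba
Character frequencies:
  'a': 3
  'b': 1
  'c': 2
  'd': 3
  'e': 1
Scanning left to right for freq == 1:
  Position 0 ('a'): freq=3, skip
  Position 1 ('d'): freq=3, skip
  Position 2 ('e'): unique! => answer = 2

2


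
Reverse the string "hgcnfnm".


Input: hgcnfnm
Reading characters right to left:
  Position 6: 'm'
  Position 5: 'n'
  Position 4: 'f'
  Position 3: 'n'
  Position 2: 'c'
  Position 1: 'g'
  Position 0: 'h'
Reversed: mnfncgh

mnfncgh


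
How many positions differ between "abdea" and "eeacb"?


Comparing "abdea" and "eeacb" position by position:
  Position 0: 'a' vs 'e' => DIFFER
  Position 1: 'b' vs 'e' => DIFFER
  Position 2: 'd' vs 'a' => DIFFER
  Position 3: 'e' vs 'c' => DIFFER
  Position 4: 'a' vs 'b' => DIFFER
Positions that differ: 5

5


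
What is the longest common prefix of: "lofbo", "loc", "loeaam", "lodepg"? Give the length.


Words: lofbo, loc, loeaam, lodepg
  Position 0: all 'l' => match
  Position 1: all 'o' => match
  Position 2: ('f', 'c', 'e', 'd') => mismatch, stop
LCP = "lo" (length 2)

2


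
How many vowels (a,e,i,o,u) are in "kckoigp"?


Input: kckoigp
Checking each character:
  'k' at position 0: consonant
  'c' at position 1: consonant
  'k' at position 2: consonant
  'o' at position 3: vowel (running total: 1)
  'i' at position 4: vowel (running total: 2)
  'g' at position 5: consonant
  'p' at position 6: consonant
Total vowels: 2

2


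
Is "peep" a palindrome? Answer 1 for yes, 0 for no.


Input: peep
Reversed: peep
  Compare pos 0 ('p') with pos 3 ('p'): match
  Compare pos 1 ('e') with pos 2 ('e'): match
Result: palindrome

1


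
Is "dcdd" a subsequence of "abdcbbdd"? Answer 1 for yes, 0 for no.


Check if "dcdd" is a subsequence of "abdcbbdd"
Greedy scan:
  Position 0 ('a'): no match needed
  Position 1 ('b'): no match needed
  Position 2 ('d'): matches sub[0] = 'd'
  Position 3 ('c'): matches sub[1] = 'c'
  Position 4 ('b'): no match needed
  Position 5 ('b'): no match needed
  Position 6 ('d'): matches sub[2] = 'd'
  Position 7 ('d'): matches sub[3] = 'd'
All 4 characters matched => is a subsequence

1


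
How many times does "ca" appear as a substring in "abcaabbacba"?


Searching for "ca" in "abcaabbacba"
Scanning each position:
  Position 0: "ab" => no
  Position 1: "bc" => no
  Position 2: "ca" => MATCH
  Position 3: "aa" => no
  Position 4: "ab" => no
  Position 5: "bb" => no
  Position 6: "ba" => no
  Position 7: "ac" => no
  Position 8: "cb" => no
  Position 9: "ba" => no
Total occurrences: 1

1


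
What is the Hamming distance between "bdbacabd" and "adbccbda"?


Comparing "bdbacabd" and "adbccbda" position by position:
  Position 0: 'b' vs 'a' => differ
  Position 1: 'd' vs 'd' => same
  Position 2: 'b' vs 'b' => same
  Position 3: 'a' vs 'c' => differ
  Position 4: 'c' vs 'c' => same
  Position 5: 'a' vs 'b' => differ
  Position 6: 'b' vs 'd' => differ
  Position 7: 'd' vs 'a' => differ
Total differences (Hamming distance): 5

5


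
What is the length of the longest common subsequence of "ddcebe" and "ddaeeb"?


LCS of "ddcebe" and "ddaeeb"
DP table:
           d    d    a    e    e    b
      0    0    0    0    0    0    0
  d   0    1    1    1    1    1    1
  d   0    1    2    2    2    2    2
  c   0    1    2    2    2    2    2
  e   0    1    2    2    3    3    3
  b   0    1    2    2    3    3    4
  e   0    1    2    2    3    4    4
LCS length = dp[6][6] = 4

4


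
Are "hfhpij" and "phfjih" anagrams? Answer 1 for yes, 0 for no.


Strings: "hfhpij", "phfjih"
Sorted first:  fhhijp
Sorted second: fhhijp
Sorted forms match => anagrams

1


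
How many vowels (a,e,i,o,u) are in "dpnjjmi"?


Input: dpnjjmi
Checking each character:
  'd' at position 0: consonant
  'p' at position 1: consonant
  'n' at position 2: consonant
  'j' at position 3: consonant
  'j' at position 4: consonant
  'm' at position 5: consonant
  'i' at position 6: vowel (running total: 1)
Total vowels: 1

1


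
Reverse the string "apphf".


Input: apphf
Reading characters right to left:
  Position 4: 'f'
  Position 3: 'h'
  Position 2: 'p'
  Position 1: 'p'
  Position 0: 'a'
Reversed: fhppa

fhppa


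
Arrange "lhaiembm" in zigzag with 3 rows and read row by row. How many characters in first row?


Zigzag "lhaiembm" into 3 rows:
Placing characters:
  'l' => row 0
  'h' => row 1
  'a' => row 2
  'i' => row 1
  'e' => row 0
  'm' => row 1
  'b' => row 2
  'm' => row 1
Rows:
  Row 0: "le"
  Row 1: "himm"
  Row 2: "ab"
First row length: 2

2


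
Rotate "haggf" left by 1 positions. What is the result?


Input: "haggf", rotate left by 1
First 1 characters: "h"
Remaining characters: "aggf"
Concatenate remaining + first: "aggf" + "h" = "aggfh"

aggfh


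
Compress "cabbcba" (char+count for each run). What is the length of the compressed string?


Input: cabbcba
Runs:
  'c' x 1 => "c1"
  'a' x 1 => "a1"
  'b' x 2 => "b2"
  'c' x 1 => "c1"
  'b' x 1 => "b1"
  'a' x 1 => "a1"
Compressed: "c1a1b2c1b1a1"
Compressed length: 12

12


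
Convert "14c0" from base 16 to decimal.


Input: "14c0" in base 16
Positional expansion:
  Digit '1' (value 1) x 16^3 = 4096
  Digit '4' (value 4) x 16^2 = 1024
  Digit 'c' (value 12) x 16^1 = 192
  Digit '0' (value 0) x 16^0 = 0
Sum = 5312

5312


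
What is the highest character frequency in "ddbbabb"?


Input: ddbbabb
Character counts:
  'a': 1
  'b': 4
  'd': 2
Maximum frequency: 4

4


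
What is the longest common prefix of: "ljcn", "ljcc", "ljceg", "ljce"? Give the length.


Words: ljcn, ljcc, ljceg, ljce
  Position 0: all 'l' => match
  Position 1: all 'j' => match
  Position 2: all 'c' => match
  Position 3: ('n', 'c', 'e', 'e') => mismatch, stop
LCP = "ljc" (length 3)

3


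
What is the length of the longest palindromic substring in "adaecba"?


Input: "adaecba"
Checking substrings for palindromes:
  [0:3] "ada" (len 3) => palindrome
Longest palindromic substring: "ada" with length 3

3


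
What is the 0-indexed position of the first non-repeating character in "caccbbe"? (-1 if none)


Input: caccbbe
Character frequencies:
  'a': 1
  'b': 2
  'c': 3
  'e': 1
Scanning left to right for freq == 1:
  Position 0 ('c'): freq=3, skip
  Position 1 ('a'): unique! => answer = 1

1


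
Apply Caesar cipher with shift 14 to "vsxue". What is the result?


Caesar cipher: shift "vsxue" by 14
  'v' (pos 21) + 14 = pos 9 = 'j'
  's' (pos 18) + 14 = pos 6 = 'g'
  'x' (pos 23) + 14 = pos 11 = 'l'
  'u' (pos 20) + 14 = pos 8 = 'i'
  'e' (pos 4) + 14 = pos 18 = 's'
Result: jglis

jglis


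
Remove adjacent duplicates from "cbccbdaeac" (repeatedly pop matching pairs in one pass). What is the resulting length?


Input: cbccbdaeac
Stack-based adjacent duplicate removal:
  Read 'c': push. Stack: c
  Read 'b': push. Stack: cb
  Read 'c': push. Stack: cbc
  Read 'c': matches stack top 'c' => pop. Stack: cb
  Read 'b': matches stack top 'b' => pop. Stack: c
  Read 'd': push. Stack: cd
  Read 'a': push. Stack: cda
  Read 'e': push. Stack: cdae
  Read 'a': push. Stack: cdaea
  Read 'c': push. Stack: cdaeac
Final stack: "cdaeac" (length 6)

6


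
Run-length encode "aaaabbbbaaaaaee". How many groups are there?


Input: aaaabbbbaaaaaee
Scanning for consecutive runs:
  Group 1: 'a' x 4 (positions 0-3)
  Group 2: 'b' x 4 (positions 4-7)
  Group 3: 'a' x 5 (positions 8-12)
  Group 4: 'e' x 2 (positions 13-14)
Total groups: 4

4


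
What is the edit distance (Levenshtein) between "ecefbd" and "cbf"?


Computing edit distance: "ecefbd" -> "cbf"
DP table:
           c    b    f
      0    1    2    3
  e   1    1    2    3
  c   2    1    2    3
  e   3    2    2    3
  f   4    3    3    2
  b   5    4    3    3
  d   6    5    4    4
Edit distance = dp[6][3] = 4

4


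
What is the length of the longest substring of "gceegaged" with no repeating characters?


Input: "gceegaged"
Sliding window (track last position of each char):
  Position 0 ('g'): window [0,0] length 1 -- new best
  Position 1 ('c'): window [0,1] length 2 -- new best
  Position 2 ('e'): window [0,2] length 3 -- new best
  Position 3 ('e'): repeat (last at 2), move window start to 3
  Position 3 ('e'): window [3,3] length 1
  Position 4 ('g'): window [3,4] length 2
  Position 5 ('a'): window [3,5] length 3
  Position 6 ('g'): repeat (last at 4), move window start to 5
  Position 6 ('g'): window [5,6] length 2
  Position 7 ('e'): window [5,7] length 3
  Position 8 ('d'): window [5,8] length 4 -- new best
Longest substring with no repeats: "aged" with length 4

4


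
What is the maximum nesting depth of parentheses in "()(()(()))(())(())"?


Input: "()(()(()))(())(())"
Tracking depth:
  Position 0 '(': depth becomes 1
  Position 1 ')': depth becomes 0
  Position 2 '(': depth becomes 1
  Position 3 '(': depth becomes 2
  Position 4 ')': depth becomes 1
  Position 5 '(': depth becomes 2
  Position 6 '(': depth becomes 3
  Position 7 ')': depth becomes 2
  Position 8 ')': depth becomes 1
  Position 9 ')': depth becomes 0
  Position 10 '(': depth becomes 1
  Position 11 '(': depth becomes 2
  Position 12 ')': depth becomes 1
  Position 13 ')': depth becomes 0
  Position 14 '(': depth becomes 1
  Position 15 '(': depth becomes 2
  Position 16 ')': depth becomes 1
  Position 17 ')': depth becomes 0
Maximum depth reached: 3

3


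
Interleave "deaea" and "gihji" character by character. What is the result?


Interleaving "deaea" and "gihji":
  Position 0: 'd' from first, 'g' from second => "dg"
  Position 1: 'e' from first, 'i' from second => "ei"
  Position 2: 'a' from first, 'h' from second => "ah"
  Position 3: 'e' from first, 'j' from second => "ej"
  Position 4: 'a' from first, 'i' from second => "ai"
Result: dgeiahejai

dgeiahejai


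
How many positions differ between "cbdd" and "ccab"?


Comparing "cbdd" and "ccab" position by position:
  Position 0: 'c' vs 'c' => same
  Position 1: 'b' vs 'c' => DIFFER
  Position 2: 'd' vs 'a' => DIFFER
  Position 3: 'd' vs 'b' => DIFFER
Positions that differ: 3

3


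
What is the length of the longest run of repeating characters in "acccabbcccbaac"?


Input: "acccabbcccbaac"
Scanning for longest run:
  Position 1 ('c'): new char, reset run to 1
  Position 2 ('c'): continues run of 'c', length=2
  Position 3 ('c'): continues run of 'c', length=3
  Position 4 ('a'): new char, reset run to 1
  Position 5 ('b'): new char, reset run to 1
  Position 6 ('b'): continues run of 'b', length=2
  Position 7 ('c'): new char, reset run to 1
  Position 8 ('c'): continues run of 'c', length=2
  Position 9 ('c'): continues run of 'c', length=3
  Position 10 ('b'): new char, reset run to 1
  Position 11 ('a'): new char, reset run to 1
  Position 12 ('a'): continues run of 'a', length=2
  Position 13 ('c'): new char, reset run to 1
Longest run: 'c' with length 3

3


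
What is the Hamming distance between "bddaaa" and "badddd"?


Comparing "bddaaa" and "badddd" position by position:
  Position 0: 'b' vs 'b' => same
  Position 1: 'd' vs 'a' => differ
  Position 2: 'd' vs 'd' => same
  Position 3: 'a' vs 'd' => differ
  Position 4: 'a' vs 'd' => differ
  Position 5: 'a' vs 'd' => differ
Total differences (Hamming distance): 4

4


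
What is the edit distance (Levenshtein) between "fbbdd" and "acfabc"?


Computing edit distance: "fbbdd" -> "acfabc"
DP table:
           a    c    f    a    b    c
      0    1    2    3    4    5    6
  f   1    1    2    2    3    4    5
  b   2    2    2    3    3    3    4
  b   3    3    3    3    4    3    4
  d   4    4    4    4    4    4    4
  d   5    5    5    5    5    5    5
Edit distance = dp[5][6] = 5

5


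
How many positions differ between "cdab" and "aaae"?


Comparing "cdab" and "aaae" position by position:
  Position 0: 'c' vs 'a' => DIFFER
  Position 1: 'd' vs 'a' => DIFFER
  Position 2: 'a' vs 'a' => same
  Position 3: 'b' vs 'e' => DIFFER
Positions that differ: 3

3


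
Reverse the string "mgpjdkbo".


Input: mgpjdkbo
Reading characters right to left:
  Position 7: 'o'
  Position 6: 'b'
  Position 5: 'k'
  Position 4: 'd'
  Position 3: 'j'
  Position 2: 'p'
  Position 1: 'g'
  Position 0: 'm'
Reversed: obkdjpgm

obkdjpgm


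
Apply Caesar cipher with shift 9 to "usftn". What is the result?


Caesar cipher: shift "usftn" by 9
  'u' (pos 20) + 9 = pos 3 = 'd'
  's' (pos 18) + 9 = pos 1 = 'b'
  'f' (pos 5) + 9 = pos 14 = 'o'
  't' (pos 19) + 9 = pos 2 = 'c'
  'n' (pos 13) + 9 = pos 22 = 'w'
Result: dbocw

dbocw


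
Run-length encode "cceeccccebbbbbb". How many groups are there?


Input: cceeccccebbbbbb
Scanning for consecutive runs:
  Group 1: 'c' x 2 (positions 0-1)
  Group 2: 'e' x 2 (positions 2-3)
  Group 3: 'c' x 4 (positions 4-7)
  Group 4: 'e' x 1 (positions 8-8)
  Group 5: 'b' x 6 (positions 9-14)
Total groups: 5

5


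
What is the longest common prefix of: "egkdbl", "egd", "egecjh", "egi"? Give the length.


Words: egkdbl, egd, egecjh, egi
  Position 0: all 'e' => match
  Position 1: all 'g' => match
  Position 2: ('k', 'd', 'e', 'i') => mismatch, stop
LCP = "eg" (length 2)

2


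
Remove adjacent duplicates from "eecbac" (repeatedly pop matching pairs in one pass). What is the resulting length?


Input: eecbac
Stack-based adjacent duplicate removal:
  Read 'e': push. Stack: e
  Read 'e': matches stack top 'e' => pop. Stack: (empty)
  Read 'c': push. Stack: c
  Read 'b': push. Stack: cb
  Read 'a': push. Stack: cba
  Read 'c': push. Stack: cbac
Final stack: "cbac" (length 4)

4


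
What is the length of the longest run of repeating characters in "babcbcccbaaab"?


Input: "babcbcccbaaab"
Scanning for longest run:
  Position 1 ('a'): new char, reset run to 1
  Position 2 ('b'): new char, reset run to 1
  Position 3 ('c'): new char, reset run to 1
  Position 4 ('b'): new char, reset run to 1
  Position 5 ('c'): new char, reset run to 1
  Position 6 ('c'): continues run of 'c', length=2
  Position 7 ('c'): continues run of 'c', length=3
  Position 8 ('b'): new char, reset run to 1
  Position 9 ('a'): new char, reset run to 1
  Position 10 ('a'): continues run of 'a', length=2
  Position 11 ('a'): continues run of 'a', length=3
  Position 12 ('b'): new char, reset run to 1
Longest run: 'c' with length 3

3


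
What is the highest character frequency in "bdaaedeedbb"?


Input: bdaaedeedbb
Character counts:
  'a': 2
  'b': 3
  'd': 3
  'e': 3
Maximum frequency: 3

3


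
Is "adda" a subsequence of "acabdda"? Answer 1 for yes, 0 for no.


Check if "adda" is a subsequence of "acabdda"
Greedy scan:
  Position 0 ('a'): matches sub[0] = 'a'
  Position 1 ('c'): no match needed
  Position 2 ('a'): no match needed
  Position 3 ('b'): no match needed
  Position 4 ('d'): matches sub[1] = 'd'
  Position 5 ('d'): matches sub[2] = 'd'
  Position 6 ('a'): matches sub[3] = 'a'
All 4 characters matched => is a subsequence

1


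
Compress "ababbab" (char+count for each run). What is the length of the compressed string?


Input: ababbab
Runs:
  'a' x 1 => "a1"
  'b' x 1 => "b1"
  'a' x 1 => "a1"
  'b' x 2 => "b2"
  'a' x 1 => "a1"
  'b' x 1 => "b1"
Compressed: "a1b1a1b2a1b1"
Compressed length: 12

12


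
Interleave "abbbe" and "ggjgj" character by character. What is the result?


Interleaving "abbbe" and "ggjgj":
  Position 0: 'a' from first, 'g' from second => "ag"
  Position 1: 'b' from first, 'g' from second => "bg"
  Position 2: 'b' from first, 'j' from second => "bj"
  Position 3: 'b' from first, 'g' from second => "bg"
  Position 4: 'e' from first, 'j' from second => "ej"
Result: agbgbjbgej

agbgbjbgej


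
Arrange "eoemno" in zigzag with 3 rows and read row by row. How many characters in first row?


Zigzag "eoemno" into 3 rows:
Placing characters:
  'e' => row 0
  'o' => row 1
  'e' => row 2
  'm' => row 1
  'n' => row 0
  'o' => row 1
Rows:
  Row 0: "en"
  Row 1: "omo"
  Row 2: "e"
First row length: 2

2


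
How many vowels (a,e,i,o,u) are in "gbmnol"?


Input: gbmnol
Checking each character:
  'g' at position 0: consonant
  'b' at position 1: consonant
  'm' at position 2: consonant
  'n' at position 3: consonant
  'o' at position 4: vowel (running total: 1)
  'l' at position 5: consonant
Total vowels: 1

1


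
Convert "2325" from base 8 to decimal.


Input: "2325" in base 8
Positional expansion:
  Digit '2' (value 2) x 8^3 = 1024
  Digit '3' (value 3) x 8^2 = 192
  Digit '2' (value 2) x 8^1 = 16
  Digit '5' (value 5) x 8^0 = 5
Sum = 1237

1237


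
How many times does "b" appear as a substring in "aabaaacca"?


Searching for "b" in "aabaaacca"
Scanning each position:
  Position 0: "a" => no
  Position 1: "a" => no
  Position 2: "b" => MATCH
  Position 3: "a" => no
  Position 4: "a" => no
  Position 5: "a" => no
  Position 6: "c" => no
  Position 7: "c" => no
  Position 8: "a" => no
Total occurrences: 1

1


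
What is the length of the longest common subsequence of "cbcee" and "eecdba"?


LCS of "cbcee" and "eecdba"
DP table:
           e    e    c    d    b    a
      0    0    0    0    0    0    0
  c   0    0    0    1    1    1    1
  b   0    0    0    1    1    2    2
  c   0    0    0    1    1    2    2
  e   0    1    1    1    1    2    2
  e   0    1    2    2    2    2    2
LCS length = dp[5][6] = 2

2


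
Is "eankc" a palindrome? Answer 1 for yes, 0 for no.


Input: eankc
Reversed: cknae
  Compare pos 0 ('e') with pos 4 ('c'): MISMATCH
  Compare pos 1 ('a') with pos 3 ('k'): MISMATCH
Result: not a palindrome

0


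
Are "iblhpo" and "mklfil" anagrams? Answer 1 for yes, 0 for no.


Strings: "iblhpo", "mklfil"
Sorted first:  bhilop
Sorted second: fikllm
Differ at position 0: 'b' vs 'f' => not anagrams

0


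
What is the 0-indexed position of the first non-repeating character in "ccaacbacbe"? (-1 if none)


Input: ccaacbacbe
Character frequencies:
  'a': 3
  'b': 2
  'c': 4
  'e': 1
Scanning left to right for freq == 1:
  Position 0 ('c'): freq=4, skip
  Position 1 ('c'): freq=4, skip
  Position 2 ('a'): freq=3, skip
  Position 3 ('a'): freq=3, skip
  Position 4 ('c'): freq=4, skip
  Position 5 ('b'): freq=2, skip
  Position 6 ('a'): freq=3, skip
  Position 7 ('c'): freq=4, skip
  Position 8 ('b'): freq=2, skip
  Position 9 ('e'): unique! => answer = 9

9


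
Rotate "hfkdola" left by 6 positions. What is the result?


Input: "hfkdola", rotate left by 6
First 6 characters: "hfkdol"
Remaining characters: "a"
Concatenate remaining + first: "a" + "hfkdol" = "ahfkdol"

ahfkdol


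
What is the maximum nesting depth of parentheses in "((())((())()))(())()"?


Input: "((())((())()))(())()"
Tracking depth:
  Position 0 '(': depth becomes 1
  Position 1 '(': depth becomes 2
  Position 2 '(': depth becomes 3
  Position 3 ')': depth becomes 2
  Position 4 ')': depth becomes 1
  Position 5 '(': depth becomes 2
  Position 6 '(': depth becomes 3
  Position 7 '(': depth becomes 4
  Position 8 ')': depth becomes 3
  Position 9 ')': depth becomes 2
  Position 10 '(': depth becomes 3
  Position 11 ')': depth becomes 2
  Position 12 ')': depth becomes 1
  Position 13 ')': depth becomes 0
  Position 14 '(': depth becomes 1
  Position 15 '(': depth becomes 2
  Position 16 ')': depth becomes 1
  Position 17 ')': depth becomes 0
  Position 18 '(': depth becomes 1
  Position 19 ')': depth becomes 0
Maximum depth reached: 4

4


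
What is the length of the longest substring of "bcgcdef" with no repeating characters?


Input: "bcgcdef"
Sliding window (track last position of each char):
  Position 0 ('b'): window [0,0] length 1 -- new best
  Position 1 ('c'): window [0,1] length 2 -- new best
  Position 2 ('g'): window [0,2] length 3 -- new best
  Position 3 ('c'): repeat (last at 1), move window start to 2
  Position 3 ('c'): window [2,3] length 2
  Position 4 ('d'): window [2,4] length 3
  Position 5 ('e'): window [2,5] length 4 -- new best
  Position 6 ('f'): window [2,6] length 5 -- new best
Longest substring with no repeats: "gcdef" with length 5

5


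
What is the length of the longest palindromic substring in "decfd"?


Input: "decfd"
Checking substrings for palindromes:
  No multi-char palindromic substrings found
Longest palindromic substring: "d" with length 1

1


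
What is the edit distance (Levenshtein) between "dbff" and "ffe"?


Computing edit distance: "dbff" -> "ffe"
DP table:
           f    f    e
      0    1    2    3
  d   1    1    2    3
  b   2    2    2    3
  f   3    2    2    3
  f   4    3    2    3
Edit distance = dp[4][3] = 3

3


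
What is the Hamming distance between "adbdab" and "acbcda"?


Comparing "adbdab" and "acbcda" position by position:
  Position 0: 'a' vs 'a' => same
  Position 1: 'd' vs 'c' => differ
  Position 2: 'b' vs 'b' => same
  Position 3: 'd' vs 'c' => differ
  Position 4: 'a' vs 'd' => differ
  Position 5: 'b' vs 'a' => differ
Total differences (Hamming distance): 4

4


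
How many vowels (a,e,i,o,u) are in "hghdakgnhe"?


Input: hghdakgnhe
Checking each character:
  'h' at position 0: consonant
  'g' at position 1: consonant
  'h' at position 2: consonant
  'd' at position 3: consonant
  'a' at position 4: vowel (running total: 1)
  'k' at position 5: consonant
  'g' at position 6: consonant
  'n' at position 7: consonant
  'h' at position 8: consonant
  'e' at position 9: vowel (running total: 2)
Total vowels: 2

2


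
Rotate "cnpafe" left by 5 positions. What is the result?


Input: "cnpafe", rotate left by 5
First 5 characters: "cnpaf"
Remaining characters: "e"
Concatenate remaining + first: "e" + "cnpaf" = "ecnpaf"

ecnpaf


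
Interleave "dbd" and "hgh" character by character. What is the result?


Interleaving "dbd" and "hgh":
  Position 0: 'd' from first, 'h' from second => "dh"
  Position 1: 'b' from first, 'g' from second => "bg"
  Position 2: 'd' from first, 'h' from second => "dh"
Result: dhbgdh

dhbgdh


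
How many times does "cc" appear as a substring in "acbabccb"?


Searching for "cc" in "acbabccb"
Scanning each position:
  Position 0: "ac" => no
  Position 1: "cb" => no
  Position 2: "ba" => no
  Position 3: "ab" => no
  Position 4: "bc" => no
  Position 5: "cc" => MATCH
  Position 6: "cb" => no
Total occurrences: 1

1


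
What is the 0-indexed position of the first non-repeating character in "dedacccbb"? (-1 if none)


Input: dedacccbb
Character frequencies:
  'a': 1
  'b': 2
  'c': 3
  'd': 2
  'e': 1
Scanning left to right for freq == 1:
  Position 0 ('d'): freq=2, skip
  Position 1 ('e'): unique! => answer = 1

1


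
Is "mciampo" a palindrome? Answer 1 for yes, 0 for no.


Input: mciampo
Reversed: opmaicm
  Compare pos 0 ('m') with pos 6 ('o'): MISMATCH
  Compare pos 1 ('c') with pos 5 ('p'): MISMATCH
  Compare pos 2 ('i') with pos 4 ('m'): MISMATCH
Result: not a palindrome

0


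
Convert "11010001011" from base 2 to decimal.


Input: "11010001011" in base 2
Positional expansion:
  Digit '1' (value 1) x 2^10 = 1024
  Digit '1' (value 1) x 2^9 = 512
  Digit '0' (value 0) x 2^8 = 0
  Digit '1' (value 1) x 2^7 = 128
  Digit '0' (value 0) x 2^6 = 0
  Digit '0' (value 0) x 2^5 = 0
  Digit '0' (value 0) x 2^4 = 0
  Digit '1' (value 1) x 2^3 = 8
  Digit '0' (value 0) x 2^2 = 0
  Digit '1' (value 1) x 2^1 = 2
  Digit '1' (value 1) x 2^0 = 1
Sum = 1675

1675


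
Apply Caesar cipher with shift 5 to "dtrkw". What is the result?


Caesar cipher: shift "dtrkw" by 5
  'd' (pos 3) + 5 = pos 8 = 'i'
  't' (pos 19) + 5 = pos 24 = 'y'
  'r' (pos 17) + 5 = pos 22 = 'w'
  'k' (pos 10) + 5 = pos 15 = 'p'
  'w' (pos 22) + 5 = pos 1 = 'b'
Result: iywpb

iywpb


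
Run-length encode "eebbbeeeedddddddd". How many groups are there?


Input: eebbbeeeedddddddd
Scanning for consecutive runs:
  Group 1: 'e' x 2 (positions 0-1)
  Group 2: 'b' x 3 (positions 2-4)
  Group 3: 'e' x 4 (positions 5-8)
  Group 4: 'd' x 8 (positions 9-16)
Total groups: 4

4


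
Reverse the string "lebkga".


Input: lebkga
Reading characters right to left:
  Position 5: 'a'
  Position 4: 'g'
  Position 3: 'k'
  Position 2: 'b'
  Position 1: 'e'
  Position 0: 'l'
Reversed: agkbel

agkbel


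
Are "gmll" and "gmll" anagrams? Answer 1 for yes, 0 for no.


Strings: "gmll", "gmll"
Sorted first:  gllm
Sorted second: gllm
Sorted forms match => anagrams

1


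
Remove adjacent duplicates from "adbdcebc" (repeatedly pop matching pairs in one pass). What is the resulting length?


Input: adbdcebc
Stack-based adjacent duplicate removal:
  Read 'a': push. Stack: a
  Read 'd': push. Stack: ad
  Read 'b': push. Stack: adb
  Read 'd': push. Stack: adbd
  Read 'c': push. Stack: adbdc
  Read 'e': push. Stack: adbdce
  Read 'b': push. Stack: adbdceb
  Read 'c': push. Stack: adbdcebc
Final stack: "adbdcebc" (length 8)

8


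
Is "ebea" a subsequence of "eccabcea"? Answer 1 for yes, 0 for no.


Check if "ebea" is a subsequence of "eccabcea"
Greedy scan:
  Position 0 ('e'): matches sub[0] = 'e'
  Position 1 ('c'): no match needed
  Position 2 ('c'): no match needed
  Position 3 ('a'): no match needed
  Position 4 ('b'): matches sub[1] = 'b'
  Position 5 ('c'): no match needed
  Position 6 ('e'): matches sub[2] = 'e'
  Position 7 ('a'): matches sub[3] = 'a'
All 4 characters matched => is a subsequence

1


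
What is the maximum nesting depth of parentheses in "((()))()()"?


Input: "((()))()()"
Tracking depth:
  Position 0 '(': depth becomes 1
  Position 1 '(': depth becomes 2
  Position 2 '(': depth becomes 3
  Position 3 ')': depth becomes 2
  Position 4 ')': depth becomes 1
  Position 5 ')': depth becomes 0
  Position 6 '(': depth becomes 1
  Position 7 ')': depth becomes 0
  Position 8 '(': depth becomes 1
  Position 9 ')': depth becomes 0
Maximum depth reached: 3

3


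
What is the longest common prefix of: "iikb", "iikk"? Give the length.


Words: iikb, iikk
  Position 0: all 'i' => match
  Position 1: all 'i' => match
  Position 2: all 'k' => match
  Position 3: ('b', 'k') => mismatch, stop
LCP = "iik" (length 3)

3


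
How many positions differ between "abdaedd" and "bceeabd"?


Comparing "abdaedd" and "bceeabd" position by position:
  Position 0: 'a' vs 'b' => DIFFER
  Position 1: 'b' vs 'c' => DIFFER
  Position 2: 'd' vs 'e' => DIFFER
  Position 3: 'a' vs 'e' => DIFFER
  Position 4: 'e' vs 'a' => DIFFER
  Position 5: 'd' vs 'b' => DIFFER
  Position 6: 'd' vs 'd' => same
Positions that differ: 6

6


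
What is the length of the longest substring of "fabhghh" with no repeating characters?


Input: "fabhghh"
Sliding window (track last position of each char):
  Position 0 ('f'): window [0,0] length 1 -- new best
  Position 1 ('a'): window [0,1] length 2 -- new best
  Position 2 ('b'): window [0,2] length 3 -- new best
  Position 3 ('h'): window [0,3] length 4 -- new best
  Position 4 ('g'): window [0,4] length 5 -- new best
  Position 5 ('h'): repeat (last at 3), move window start to 4
  Position 5 ('h'): window [4,5] length 2
  Position 6 ('h'): repeat (last at 5), move window start to 6
  Position 6 ('h'): window [6,6] length 1
Longest substring with no repeats: "fabhg" with length 5

5
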